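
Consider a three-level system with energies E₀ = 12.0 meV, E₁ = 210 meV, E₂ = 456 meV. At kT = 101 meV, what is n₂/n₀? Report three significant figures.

n₂/n₀ = exp[−(E₂−E₀)/kT] = exp(−(444.0 meV)/(101 meV)) = exp(-4.3960) = 0.0123.

0.0123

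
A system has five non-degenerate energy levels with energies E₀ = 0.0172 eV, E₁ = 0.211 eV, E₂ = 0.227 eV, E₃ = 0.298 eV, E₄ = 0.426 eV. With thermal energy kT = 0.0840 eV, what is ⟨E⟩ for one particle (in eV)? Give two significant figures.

Eᵢ/kT = 0.2048, 2.512, 2.702, 3.548, 5.071.
Z = Σ e^(−Eᵢ/kT) = e^(−0.2048) + e^(−2.512) + e^(−2.702) + e^(−3.548) + e^(−5.071) = 0.8148 + 0.08111 + 0.06707 + 0.02878 + 0.006276 = 0.9980.
⟨E⟩ = Σ Eᵢ e^(−Eᵢ/kT) / Z = (0.0172·0.8148 + 0.211·0.08111 + 0.227·0.06707 + 0.298·0.02878 + 0.426·0.006276) / 0.9980 = 0.058 eV.

0.058 eV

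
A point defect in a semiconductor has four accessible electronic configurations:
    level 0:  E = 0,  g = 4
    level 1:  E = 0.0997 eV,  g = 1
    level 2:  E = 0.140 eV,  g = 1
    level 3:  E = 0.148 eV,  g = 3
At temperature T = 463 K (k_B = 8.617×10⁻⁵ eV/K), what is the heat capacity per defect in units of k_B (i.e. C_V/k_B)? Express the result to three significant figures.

k_BT = 8.617×10⁻⁵ × 463 K = 0.039897 eV.
Eᵢ/kT = 0, 2.4989, 3.5090, 3.7096.
Z = Σ gᵢe^(−Eᵢ/kT) = 4·e^(−0) + 1·e^(−2.4989) + 1·e^(−3.5090) + 3·e^(−3.7096) = 4.0000 + 0.082175 + 0.029927 + 0.073462 = 4.1856.
⟨E⟩ = 0.0055560 eV, ⟨E²⟩ = 0.00071973 eV².
C_V/k_B = (⟨E²⟩ − ⟨E⟩²)/(kT)² = (0.00071973 − 0.000030869)/0.0015918 = 0.433.

0.433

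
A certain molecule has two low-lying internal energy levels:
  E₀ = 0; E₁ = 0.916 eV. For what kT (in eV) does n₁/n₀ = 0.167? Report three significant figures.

n₁/n₀ = exp[−(E₁−E₀)/kT] = 0.167.
⇒ (E₁−E₀)/kT = ln(1/0.167) = ln(5.9880) = 1.7898.
kT = 0.916 eV / 1.7898 = 0.512 eV.

0.512 eV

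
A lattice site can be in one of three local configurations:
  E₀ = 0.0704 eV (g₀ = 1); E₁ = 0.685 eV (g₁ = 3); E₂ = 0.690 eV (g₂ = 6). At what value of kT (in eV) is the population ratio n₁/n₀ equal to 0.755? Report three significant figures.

n₁/n₀ = (g₁/g₀) exp[−(E₁−E₀)/kT] = 0.755.
⇒ (E₁−E₀)/kT = ln((3/1)/0.755) = ln(3.9735) = 1.3796.
kT = 0.6146 eV / 1.3796 = 0.445 eV.

0.445 eV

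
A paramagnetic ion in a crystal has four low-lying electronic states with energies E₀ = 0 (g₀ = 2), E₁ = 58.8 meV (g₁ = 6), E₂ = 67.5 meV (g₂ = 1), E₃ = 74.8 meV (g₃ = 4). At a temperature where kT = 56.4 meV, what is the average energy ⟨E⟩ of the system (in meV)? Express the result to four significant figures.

Eᵢ/kT = 0, 1.04255, 1.19681, 1.32624.
Z = Σ gᵢe^(−Eᵢ/kT) = 2·e^(−0) + 6·e^(−1.04255) + 1·e^(−1.19681) + 4·e^(−1.32624) = 2.00000 + 2.11533 + 0.302157 + 1.06189 = 5.47938.
⟨E⟩ = Σ Eᵢ gᵢe^(−Eᵢ/kT) / Z = (0·2.00000 + 58.8·2.11533 + 67.5·0.302157 + 74.8·1.06189) / 5.47938 = 40.92 meV.

40.92 meV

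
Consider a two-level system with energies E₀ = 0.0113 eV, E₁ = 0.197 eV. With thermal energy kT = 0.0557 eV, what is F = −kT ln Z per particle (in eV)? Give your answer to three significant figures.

Eᵢ/kT = 0.20287, 3.5368.
Z = Σ e^(−Eᵢ/kT) = e^(−0.20287) + e^(−3.5368) = 0.81638 + 0.029106 = 0.84549.
F = −kT ln Z = −0.0557 × ln(0.84549) = −0.0557 × -0.16784 = 0.00935 eV.

0.00935 eV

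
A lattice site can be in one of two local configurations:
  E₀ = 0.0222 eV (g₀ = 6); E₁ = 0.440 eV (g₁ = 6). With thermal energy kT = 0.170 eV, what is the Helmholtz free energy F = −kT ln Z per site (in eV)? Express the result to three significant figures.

-0.296 eV

Eᵢ/kT = 0.13059, 2.5882.
Z = Σ gᵢe^(−Eᵢ/kT) = 6·e^(−0.13059) + 6·e^(−2.5882) = 5.2655 + 0.45093 = 5.7164.
F = −kT ln Z = −0.170 × ln(5.7164) = −0.170 × 1.7433 = -0.296 eV.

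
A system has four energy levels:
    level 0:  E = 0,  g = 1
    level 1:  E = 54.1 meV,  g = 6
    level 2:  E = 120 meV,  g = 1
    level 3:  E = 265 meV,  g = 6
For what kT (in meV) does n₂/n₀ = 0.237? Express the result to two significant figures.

83 meV

n₂/n₀ = (g₂/g₀) exp[−(E₂−E₀)/kT] = 0.237.
⇒ (E₂−E₀)/kT = ln((1/1)/0.237) = ln(4.219) = 1.440.
kT = 120 meV / 1.440 = 83 meV.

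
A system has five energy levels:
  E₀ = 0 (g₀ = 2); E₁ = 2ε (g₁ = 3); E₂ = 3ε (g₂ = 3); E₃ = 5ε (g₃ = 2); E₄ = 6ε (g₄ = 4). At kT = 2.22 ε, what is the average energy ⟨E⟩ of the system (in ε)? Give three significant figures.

Eᵢ/kT = 0, 0.90090, 1.3514, 2.2523, 2.7027.
Z = Σ gᵢe^(−Eᵢ/kT) = 2·e^(−0) + 3·e^(−0.90090) + 3·e^(−1.3514) + 2·e^(−2.2523) + 4·e^(−2.7027) = 2.0000 + 1.2186 + 0.77663 + 0.21031 + 0.26810 = 4.4736.
⟨E⟩ = Σ Eᵢ gᵢe^(−Eᵢ/kT) / Z = (0·2.0000 + 2·1.2186 + 3·0.77663 + 5·0.21031 + 6·0.26810) / 4.4736 = 1.66 ε.

1.66 ε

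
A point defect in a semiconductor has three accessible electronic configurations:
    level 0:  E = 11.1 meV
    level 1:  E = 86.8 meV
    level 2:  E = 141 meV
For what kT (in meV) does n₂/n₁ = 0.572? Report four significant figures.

n₂/n₁ = exp[−(E₂−E₁)/kT] = 0.572.
⇒ (E₂−E₁)/kT = ln(1/0.572) = ln(1.74825) = 0.558615.
kT = 54.2 meV / 0.558615 = 97.03 meV.

97.03 meV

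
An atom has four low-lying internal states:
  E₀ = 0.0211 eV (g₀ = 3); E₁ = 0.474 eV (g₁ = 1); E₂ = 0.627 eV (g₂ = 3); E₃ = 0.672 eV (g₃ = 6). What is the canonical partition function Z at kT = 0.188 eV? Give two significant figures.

Eᵢ/kT = 0.1122, 2.521, 3.335, 3.574.
Z = Σ gᵢe^(−Eᵢ/kT) = 3·e^(−0.1122) + 1·e^(−2.521) + 3·e^(−3.335) + 6·e^(−3.574) = 2.682 + 0.08038 + 0.1068 + 0.1683 = 3.037.

Z = 3.0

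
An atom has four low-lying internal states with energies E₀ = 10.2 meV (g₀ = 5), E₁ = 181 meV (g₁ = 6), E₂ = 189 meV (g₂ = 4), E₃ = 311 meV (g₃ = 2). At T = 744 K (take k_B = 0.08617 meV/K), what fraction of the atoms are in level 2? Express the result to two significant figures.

0.043

k_BT = 0.08617 × 744 K = 64.11 meV.
Eᵢ/kT = 0.1591, 2.823, 2.948, 4.851.
Z = Σ gᵢe^(−Eᵢ/kT) = 5·e^(−0.1591) + 6·e^(−2.823) + 4·e^(−2.948) + 2·e^(−4.851) = 4.265 + 0.3566 + 0.2098 + 0.01564 = 4.847.
P₂ = g₂ e^(−E₂/kT) / Z = 0.2098/4.847 = 0.043.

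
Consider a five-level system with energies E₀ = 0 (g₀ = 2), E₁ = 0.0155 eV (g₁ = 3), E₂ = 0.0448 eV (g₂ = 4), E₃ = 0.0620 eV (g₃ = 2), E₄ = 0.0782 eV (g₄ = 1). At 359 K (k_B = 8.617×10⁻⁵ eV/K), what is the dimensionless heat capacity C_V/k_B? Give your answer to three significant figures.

k_BT = 8.617×10⁻⁵ × 359 K = 0.030935 eV.
Eᵢ/kT = 0, 0.50105, 1.4482, 2.0042, 2.5279.
Z = Σ gᵢe^(−Eᵢ/kT) = 2·e^(−0) + 3·e^(−0.50105) + 4·e^(−1.4482) + 2·e^(−2.0042) + 1·e^(−2.5279) = 2.0000 + 1.8177 + 0.93997 + 0.26954 + 0.079826 = 5.1070.
⟨E⟩ = 0.018257 eV, ⟨E²⟩ = 0.00075338 eV².
C_V/k_B = (⟨E²⟩ − ⟨E⟩²)/(kT)² = (0.00075338 − 0.00033332)/0.00095697 = 0.439.

0.439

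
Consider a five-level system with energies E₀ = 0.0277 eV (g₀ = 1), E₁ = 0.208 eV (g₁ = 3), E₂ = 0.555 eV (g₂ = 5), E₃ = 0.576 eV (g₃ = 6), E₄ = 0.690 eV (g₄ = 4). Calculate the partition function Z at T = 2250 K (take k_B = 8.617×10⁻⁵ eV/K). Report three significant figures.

k_BT = 8.617×10⁻⁵ × 2250 K = 0.19388 eV.
Eᵢ/kT = 0.14287, 1.0728, 2.8626, 2.9709, 3.5589.
Z = Σ gᵢe^(−Eᵢ/kT) = 1·e^(−0.14287) + 3·e^(−1.0728) + 5·e^(−2.8626) + 6·e^(−2.9709) + 4·e^(−3.5589) = 0.86687 + 1.0261 + 0.28560 + 0.30754 + 0.11388 = 2.6000.

Z = 2.60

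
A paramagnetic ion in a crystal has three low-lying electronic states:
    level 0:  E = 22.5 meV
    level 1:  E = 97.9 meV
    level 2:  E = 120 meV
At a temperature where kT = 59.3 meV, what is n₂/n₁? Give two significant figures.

0.69

n₂/n₁ = exp[−(E₂−E₁)/kT] = exp(−(22.1 meV)/(59.3 meV)) = exp(-0.3727) = 0.69.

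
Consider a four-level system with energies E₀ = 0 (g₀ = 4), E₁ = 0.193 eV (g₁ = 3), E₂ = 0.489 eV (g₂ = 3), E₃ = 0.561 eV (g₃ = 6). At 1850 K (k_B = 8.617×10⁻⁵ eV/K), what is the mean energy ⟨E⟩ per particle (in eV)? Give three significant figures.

0.0653 eV

k_BT = 8.617×10⁻⁵ × 1850 K = 0.15941 eV.
Eᵢ/kT = 0, 1.2107, 3.0676, 3.5192.
Z = Σ gᵢe^(−Eᵢ/kT) = 4·e^(−0) + 3·e^(−1.2107) + 3·e^(−3.0676) + 6·e^(−3.5192) = 4.0000 + 0.89397 + 0.13960 + 0.17774 = 5.2113.
⟨E⟩ = Σ Eᵢ gᵢe^(−Eᵢ/kT) / Z = (0·4.0000 + 0.193·0.89397 + 0.489·0.13960 + 0.561·0.17774) / 5.2113 = 0.0653 eV.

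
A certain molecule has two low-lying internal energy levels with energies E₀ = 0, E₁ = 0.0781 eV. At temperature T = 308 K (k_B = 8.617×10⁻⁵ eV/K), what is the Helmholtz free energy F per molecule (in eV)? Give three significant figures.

k_BT = 8.617×10⁻⁵ × 308 K = 0.026540 eV.
Eᵢ/kT = 0, 2.9427.
Z = Σ e^(−Eᵢ/kT) = e^(−0) + e^(−2.9427) = 1.0000 + 0.052723 = 1.0527.
F = −kT ln Z = −0.026540 × ln(1.0527) = −0.026540 × 0.051358 = -0.00136 eV.

-0.00136 eV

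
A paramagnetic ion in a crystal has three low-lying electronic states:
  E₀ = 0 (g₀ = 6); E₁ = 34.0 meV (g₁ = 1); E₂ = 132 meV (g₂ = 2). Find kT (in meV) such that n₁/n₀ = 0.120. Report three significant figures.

103 meV

n₁/n₀ = (g₁/g₀) exp[−(E₁−E₀)/kT] = 0.120.
⇒ (E₁−E₀)/kT = ln((1/6)/0.120) = ln(1.3889) = 0.32851.
kT = 34.0 meV / 0.32851 = 103 meV.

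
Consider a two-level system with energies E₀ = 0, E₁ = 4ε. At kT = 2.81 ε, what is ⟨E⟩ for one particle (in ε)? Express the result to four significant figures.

Eᵢ/kT = 0, 1.42349.
Z = Σ e^(−Eᵢ/kT) = e^(−0) + e^(−1.42349) = 1.00000 + 0.240872 = 1.24087.
⟨E⟩ = Σ Eᵢ e^(−Eᵢ/kT) / Z = (0·1.00000 + 4·0.240872) / 1.24087 = 0.7765 ε.

0.7765 ε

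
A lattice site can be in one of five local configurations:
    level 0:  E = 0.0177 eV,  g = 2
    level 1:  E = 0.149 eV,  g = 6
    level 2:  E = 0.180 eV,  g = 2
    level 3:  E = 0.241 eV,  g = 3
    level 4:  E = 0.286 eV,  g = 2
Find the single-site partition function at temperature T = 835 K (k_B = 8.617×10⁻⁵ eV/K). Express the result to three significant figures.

Z = 2.63

k_BT = 8.617×10⁻⁵ × 835 K = 0.071952 eV.
Eᵢ/kT = 0.24600, 2.0708, 2.5017, 3.3495, 3.9749.
Z = Σ gᵢe^(−Eᵢ/kT) = 2·e^(−0.24600) + 6·e^(−2.0708) + 2·e^(−2.5017) + 3·e^(−3.3495) + 2·e^(−3.9749) = 1.5638 + 0.75651 + 0.16389 + 0.10531 + 0.037562 = 2.6271.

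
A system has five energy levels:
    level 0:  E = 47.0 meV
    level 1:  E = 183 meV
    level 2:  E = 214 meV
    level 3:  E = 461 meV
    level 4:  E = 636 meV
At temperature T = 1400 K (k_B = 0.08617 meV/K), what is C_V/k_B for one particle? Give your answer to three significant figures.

0.616

k_BT = 0.08617 × 1400 K = 120.64 meV.
Eᵢ/kT = 0.38959, 1.5169, 1.7739, 3.8213, 5.2719.
Z = Σ e^(−Eᵢ/kT) = e^(−0.38959) + e^(−1.5169) + e^(−1.7739) + e^(−3.8213) + e^(−5.2719) = 0.67733 + 0.21939 + 0.16967 + 0.021899 + 0.0051338 = 1.0934.
⟨E⟩ = 111.26 meV, ⟨E²⟩ = 21350 meV².
C_V/k_B = (⟨E²⟩ − ⟨E⟩²)/(kT)² = (21350 − 12379)/14554 = 0.616.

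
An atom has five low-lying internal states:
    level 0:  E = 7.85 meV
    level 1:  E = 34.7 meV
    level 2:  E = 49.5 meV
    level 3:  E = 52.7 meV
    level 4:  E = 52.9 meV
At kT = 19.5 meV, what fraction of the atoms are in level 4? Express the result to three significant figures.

0.0632

Eᵢ/kT = 0.40256, 1.7795, 2.5385, 2.7026, 2.7128.
Z = Σ e^(−Eᵢ/kT) = e^(−0.40256) + e^(−1.7795) + e^(−2.5385) + e^(−2.7026) + e^(−2.7128) = 0.66861 + 0.16872 + 0.078985 + 0.067031 + 0.066351 = 1.0497.
P₄ = e^(−E₄/kT) / Z = 0.066351/1.0497 = 0.0632.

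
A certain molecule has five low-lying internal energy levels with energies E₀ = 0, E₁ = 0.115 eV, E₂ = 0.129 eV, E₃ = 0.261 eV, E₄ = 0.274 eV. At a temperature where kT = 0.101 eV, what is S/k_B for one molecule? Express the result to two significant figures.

1.2

Eᵢ/kT = 0, 1.139, 1.277, 2.584, 2.713.
Z = Σ e^(−Eᵢ/kT) = e^(−0) + e^(−1.139) + e^(−1.277) + e^(−2.584) + e^(−2.713) = 1.000 + 0.3201 + 0.2789 + 0.07547 + 0.06634 = 1.741.
⟨E⟩ = Σ EᵢPᵢ = 0.06356 eV.
S/k_B = ln Z + ⟨E⟩/kT = ln(1.741) + 0.06356/0.101 = 0.5545 + 0.6293 = 1.2.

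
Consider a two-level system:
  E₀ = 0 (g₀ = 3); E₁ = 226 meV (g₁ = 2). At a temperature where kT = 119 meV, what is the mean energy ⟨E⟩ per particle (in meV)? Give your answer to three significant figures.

Eᵢ/kT = 0, 1.8992.
Z = Σ gᵢe^(−Eᵢ/kT) = 3·e^(−0) + 2·e^(−1.8992) = 3.0000 + 0.29938 = 3.2994.
⟨E⟩ = Σ Eᵢ gᵢe^(−Eᵢ/kT) / Z = (0·3.0000 + 226·0.29938) / 3.2994 = 20.5 meV.

20.5 meV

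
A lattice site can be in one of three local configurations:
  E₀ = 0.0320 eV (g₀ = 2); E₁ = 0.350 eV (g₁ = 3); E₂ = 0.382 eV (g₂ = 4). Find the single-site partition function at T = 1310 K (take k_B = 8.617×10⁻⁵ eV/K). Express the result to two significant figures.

k_BT = 8.617×10⁻⁵ × 1310 K = 0.1129 eV.
Eᵢ/kT = 0.2834, 3.100, 3.384.
Z = Σ gᵢe^(−Eᵢ/kT) = 2·e^(−0.2834) + 3·e^(−3.100) + 4·e^(−3.384) = 1.506 + 0.1351 + 0.1356 = 1.777.

Z = 1.8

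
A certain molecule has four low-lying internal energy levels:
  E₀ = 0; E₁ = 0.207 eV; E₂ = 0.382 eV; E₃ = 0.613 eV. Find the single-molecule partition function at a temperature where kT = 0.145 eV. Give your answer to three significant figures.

Z = 1.33

Eᵢ/kT = 0, 1.4276, 2.6345, 4.2276.
Z = Σ e^(−Eᵢ/kT) = e^(−0) + e^(−1.4276) + e^(−2.6345) + e^(−4.2276) = 1.0000 + 0.23988 + 0.071755 + 0.014587 = 1.3262.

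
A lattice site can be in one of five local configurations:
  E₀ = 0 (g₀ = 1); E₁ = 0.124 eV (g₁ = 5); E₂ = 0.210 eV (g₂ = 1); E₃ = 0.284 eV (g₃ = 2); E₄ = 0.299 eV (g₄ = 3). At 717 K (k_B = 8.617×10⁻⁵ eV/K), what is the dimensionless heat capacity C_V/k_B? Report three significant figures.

k_BT = 8.617×10⁻⁵ × 717 K = 0.061784 eV.
Eᵢ/kT = 0, 2.0070, 3.3989, 4.5967, 4.8394.
Z = Σ gᵢe^(−Eᵢ/kT) = 1·e^(−0) + 5·e^(−2.0070) + 1·e^(−3.3989) + 2·e^(−4.5967) + 3·e^(−4.8394) = 1.0000 + 0.67196 + 0.033410 + 0.020170 + 0.023735 = 1.7493.
⟨E⟩ = 0.058975 eV, ⟨E²⟩ = 0.0088917 eV².
C_V/k_B = (⟨E²⟩ − ⟨E⟩²)/(kT)² = (0.0088917 − 0.0034781)/0.0038173 = 1.42.

1.42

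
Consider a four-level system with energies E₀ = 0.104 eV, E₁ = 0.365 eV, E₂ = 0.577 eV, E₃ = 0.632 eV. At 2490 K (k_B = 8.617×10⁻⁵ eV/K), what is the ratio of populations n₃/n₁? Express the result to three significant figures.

0.288

k_BT = 8.617×10⁻⁵ × 2490 K = 0.21456 eV.
n₃/n₁ = exp[−(E₃−E₁)/kT] = exp(−(0.267 eV)/(0.21456 eV)) = exp(-1.2444) = 0.288.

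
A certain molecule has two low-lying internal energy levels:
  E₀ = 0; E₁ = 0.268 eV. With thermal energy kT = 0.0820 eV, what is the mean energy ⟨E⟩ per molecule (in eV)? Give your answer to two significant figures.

0.0098 eV

Eᵢ/kT = 0, 3.268.
Z = Σ e^(−Eᵢ/kT) = e^(−0) + e^(−3.268) = 1.000 + 0.03808 = 1.038.
⟨E⟩ = Σ Eᵢ e^(−Eᵢ/kT) / Z = (0·1.000 + 0.268·0.03808) / 1.038 = 0.0098 eV.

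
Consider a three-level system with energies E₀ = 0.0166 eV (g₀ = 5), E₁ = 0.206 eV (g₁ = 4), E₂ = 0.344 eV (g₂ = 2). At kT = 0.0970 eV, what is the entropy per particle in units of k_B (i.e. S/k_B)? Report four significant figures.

1.967

Eᵢ/kT = 0.171134, 2.12371, 3.54639.
Z = Σ gᵢe^(−Eᵢ/kT) = 5·e^(−0.171134) + 4·e^(−2.12371) + 2·e^(−3.54639) = 4.21354 + 0.478349 + 0.0576570 = 4.74955.
⟨E⟩ = Σ EᵢPᵢ = 0.0396498 eV.
S/k_B = ln Z + ⟨E⟩/kT = ln(4.74955) + 0.0396498/0.0970 = 1.55805 + 0.408761 = 1.967.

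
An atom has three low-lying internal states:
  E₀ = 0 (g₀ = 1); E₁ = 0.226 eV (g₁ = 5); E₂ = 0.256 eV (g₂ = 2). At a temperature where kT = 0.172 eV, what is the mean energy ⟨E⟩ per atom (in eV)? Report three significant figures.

0.150 eV

Eᵢ/kT = 0, 1.3140, 1.4884.
Z = Σ gᵢe^(−Eᵢ/kT) = 1·e^(−0) + 5·e^(−1.3140) + 2·e^(−1.4884) = 1.0000 + 1.3437 + 0.45147 = 2.7952.
⟨E⟩ = Σ Eᵢ gᵢe^(−Eᵢ/kT) / Z = (0·1.0000 + 0.226·1.3437 + 0.256·0.45147) / 2.7952 = 0.150 eV.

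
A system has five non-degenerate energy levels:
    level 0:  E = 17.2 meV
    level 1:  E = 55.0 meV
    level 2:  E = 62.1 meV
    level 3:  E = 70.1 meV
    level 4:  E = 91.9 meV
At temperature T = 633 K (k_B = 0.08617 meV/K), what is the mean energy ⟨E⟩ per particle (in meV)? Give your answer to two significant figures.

47 meV

k_BT = 0.08617 × 633 K = 54.55 meV.
Eᵢ/kT = 0.3153, 1.008, 1.138, 1.285, 1.685.
Z = Σ e^(−Eᵢ/kT) = e^(−0.3153) + e^(−1.008) + e^(−1.138) + e^(−1.285) + e^(−1.685) = 0.7296 + 0.3649 + 0.3205 + 0.2767 + 0.1854 = 1.877.
⟨E⟩ = Σ Eᵢ e^(−Eᵢ/kT) / Z = (17.2·0.7296 + 55.0·0.3649 + 62.1·0.3205 + 70.1·0.2767 + 91.9·0.1854) / 1.877 = 47 meV.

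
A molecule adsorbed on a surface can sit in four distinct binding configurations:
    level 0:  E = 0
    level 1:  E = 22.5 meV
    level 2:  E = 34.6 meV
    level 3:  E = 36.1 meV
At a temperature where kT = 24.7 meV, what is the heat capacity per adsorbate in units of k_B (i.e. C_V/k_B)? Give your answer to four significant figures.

Eᵢ/kT = 0, 0.910931, 1.40081, 1.46154.
Z = Σ e^(−Eᵢ/kT) = e^(−0) + e^(−0.910931) + e^(−1.40081) + e^(−1.46154) = 1.00000 + 0.402150 + 0.246397 + 0.231879 = 1.88043.
⟨E⟩ = 13.7971 meV, ⟨E²⟩ = 425.835 meV².
C_V/k_B = (⟨E²⟩ − ⟨E⟩²)/(kT)² = (425.835 − 190.360)/610.090 = 0.3860.

0.3860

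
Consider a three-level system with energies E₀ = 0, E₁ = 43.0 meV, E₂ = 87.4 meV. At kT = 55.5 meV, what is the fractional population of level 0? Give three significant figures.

0.600

Eᵢ/kT = 0, 0.77477, 1.5748.
Z = Σ e^(−Eᵢ/kT) = e^(−0) + e^(−0.77477) + e^(−1.5748) = 1.0000 + 0.46081 + 0.20705 = 1.6679.
P₀ = e^(−E₀/kT) / Z = 1.0000/1.6679 = 0.600.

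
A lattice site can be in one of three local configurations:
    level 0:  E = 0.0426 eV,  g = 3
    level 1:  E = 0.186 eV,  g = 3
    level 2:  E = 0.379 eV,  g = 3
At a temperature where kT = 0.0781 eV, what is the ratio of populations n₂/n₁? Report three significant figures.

n₂/n₁ = (g₂/g₁) exp[−(E₂−E₁)/kT] = (3/3) × exp(−(0.193 eV)/(0.0781 eV)) = (3/3) × exp(-2.4712) = 0.0845.

0.0845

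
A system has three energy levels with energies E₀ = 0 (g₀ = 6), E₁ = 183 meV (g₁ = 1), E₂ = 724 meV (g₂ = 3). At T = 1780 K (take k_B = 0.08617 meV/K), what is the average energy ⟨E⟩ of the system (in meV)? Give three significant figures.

k_BT = 0.08617 × 1780 K = 153.38 meV.
Eᵢ/kT = 0, 1.1931, 4.7203.
Z = Σ gᵢe^(−Eᵢ/kT) = 6·e^(−0) + 1·e^(−1.1931) + 3·e^(−4.7203) = 6.0000 + 0.30328 + 0.026738 = 6.3300.
⟨E⟩ = Σ Eᵢ gᵢe^(−Eᵢ/kT) / Z = (0·6.0000 + 183·0.30328 + 724·0.026738) / 6.3300 = 11.8 meV.

11.8 meV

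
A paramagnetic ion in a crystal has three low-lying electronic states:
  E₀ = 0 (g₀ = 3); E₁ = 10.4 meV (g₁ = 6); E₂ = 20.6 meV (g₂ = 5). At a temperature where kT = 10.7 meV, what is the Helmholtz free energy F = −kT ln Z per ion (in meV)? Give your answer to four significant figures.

-19.17 meV

Eᵢ/kT = 0, 0.971963, 1.92523.
Z = Σ gᵢe^(−Eᵢ/kT) = 3·e^(−0) + 6·e^(−0.971963) + 5·e^(−1.92523) = 3.00000 + 2.27004 + 0.729211 = 5.99925.
F = −kT ln Z = −10.7 × ln(5.99925) = −10.7 × 1.79163 = -19.17 meV.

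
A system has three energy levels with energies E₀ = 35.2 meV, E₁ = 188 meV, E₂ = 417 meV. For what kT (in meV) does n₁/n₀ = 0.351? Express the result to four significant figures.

145.9 meV

n₁/n₀ = exp[−(E₁−E₀)/kT] = 0.351.
⇒ (E₁−E₀)/kT = ln(1/0.351) = ln(2.84900) = 1.04697.
kT = 152.8 meV / 1.04697 = 145.9 meV.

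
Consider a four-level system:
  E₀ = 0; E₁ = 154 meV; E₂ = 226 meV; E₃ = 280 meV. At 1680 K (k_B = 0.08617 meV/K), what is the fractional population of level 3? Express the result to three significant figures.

k_BT = 0.08617 × 1680 K = 144.77 meV.
Eᵢ/kT = 0, 1.0638, 1.5611, 1.9341.
Z = Σ e^(−Eᵢ/kT) = e^(−0) + e^(−1.0638) + e^(−1.5611) + e^(−1.9341) = 1.0000 + 0.34514 + 0.20991 + 0.14455 = 1.6996.
P₃ = e^(−E₃/kT) / Z = 0.14455/1.6996 = 0.0850.

0.0850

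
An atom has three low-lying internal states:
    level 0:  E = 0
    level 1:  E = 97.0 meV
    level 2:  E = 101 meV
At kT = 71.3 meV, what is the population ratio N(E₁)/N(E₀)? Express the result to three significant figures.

0.257

n₁/n₀ = exp[−(E₁−E₀)/kT] = exp(−(97.0 meV)/(71.3 meV)) = exp(-1.3604) = 0.257.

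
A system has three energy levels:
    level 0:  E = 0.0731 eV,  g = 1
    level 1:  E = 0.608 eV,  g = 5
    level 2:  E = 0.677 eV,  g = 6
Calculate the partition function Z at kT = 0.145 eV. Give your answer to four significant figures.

Eᵢ/kT = 0.504138, 4.19310, 4.66897.
Z = Σ gᵢe^(−Eᵢ/kT) = 1·e^(−0.504138) + 5·e^(−4.19310) + 6·e^(−4.66897) = 0.604026 + 0.0754970 + 0.0562916 = 0.735815.

Z = 0.7358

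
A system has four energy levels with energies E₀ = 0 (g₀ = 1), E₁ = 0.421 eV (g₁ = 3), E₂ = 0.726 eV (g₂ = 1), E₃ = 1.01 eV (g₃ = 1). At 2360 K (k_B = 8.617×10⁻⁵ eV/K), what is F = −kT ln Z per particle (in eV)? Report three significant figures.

-0.0704 eV

k_BT = 8.617×10⁻⁵ × 2360 K = 0.20336 eV.
Eᵢ/kT = 0, 2.0702, 3.5700, 4.9666.
Z = Σ gᵢe^(−Eᵢ/kT) = 1·e^(−0) + 3·e^(−2.0702) + 1·e^(−3.5700) + 1·e^(−4.9666) = 1.0000 + 0.37848 + 0.028156 + 0.0069668 = 1.4136.
F = −kT ln Z = −0.20336 × ln(1.4136) = −0.20336 × 0.34614 = -0.0704 eV.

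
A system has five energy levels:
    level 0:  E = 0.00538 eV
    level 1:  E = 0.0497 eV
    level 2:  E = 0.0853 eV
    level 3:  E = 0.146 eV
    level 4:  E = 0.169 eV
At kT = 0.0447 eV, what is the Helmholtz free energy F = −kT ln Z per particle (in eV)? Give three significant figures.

Eᵢ/kT = 0.12036, 1.1119, 1.9083, 3.2662, 3.7808.
Z = Σ e^(−Eᵢ/kT) = e^(−0.12036) + e^(−1.1119) + e^(−1.9083) + e^(−3.2662) + e^(−3.7808) = 0.88660 + 0.32893 + 0.14833 + 0.038151 + 0.022804 = 1.4248.
F = −kT ln Z = −0.0447 × ln(1.4248) = −0.0447 × 0.35403 = -0.0158 eV.

-0.0158 eV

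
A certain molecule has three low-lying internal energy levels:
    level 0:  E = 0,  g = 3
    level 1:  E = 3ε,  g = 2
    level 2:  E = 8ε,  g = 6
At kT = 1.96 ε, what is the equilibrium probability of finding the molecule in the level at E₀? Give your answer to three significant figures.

Eᵢ/kT = 0, 1.5306, 4.0816.
Z = Σ gᵢe^(−Eᵢ/kT) = 3·e^(−0) + 2·e^(−1.5306) + 6·e^(−4.0816) = 3.0000 + 0.43281 + 0.10128 = 3.5341.
P₀ = g₀ e^(−E₀/kT) / Z = 3.0000/3.5341 = 0.849.

0.849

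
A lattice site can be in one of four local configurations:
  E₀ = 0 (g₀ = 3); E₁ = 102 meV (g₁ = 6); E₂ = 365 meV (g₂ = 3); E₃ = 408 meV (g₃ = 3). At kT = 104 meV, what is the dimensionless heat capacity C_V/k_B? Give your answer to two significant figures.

Eᵢ/kT = 0, 0.9808, 3.510, 3.923.
Z = Σ gᵢe^(−Eᵢ/kT) = 3·e^(−0) + 6·e^(−0.9808) + 3·e^(−3.510) + 3·e^(−3.923) = 3.000 + 2.250 + 0.08969 + 0.05934 = 5.399.
⟨E⟩ = 53.06 meV, ⟨E²⟩ = 8379 meV².
C_V/k_B = (⟨E²⟩ − ⟨E⟩²)/(kT)² = (8379 − 2815)/10820 = 0.51.

0.51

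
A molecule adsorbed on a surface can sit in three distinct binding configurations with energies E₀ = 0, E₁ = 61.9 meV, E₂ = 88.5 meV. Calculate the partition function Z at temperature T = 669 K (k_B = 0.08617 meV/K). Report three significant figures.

k_BT = 0.08617 × 669 K = 57.648 meV.
Eᵢ/kT = 0, 1.0738, 1.5352.
Z = Σ e^(−Eᵢ/kT) = e^(−0) + e^(−1.0738) + e^(−1.5352) = 1.0000 + 0.34171 + 0.21541 = 1.5571.

Z = 1.56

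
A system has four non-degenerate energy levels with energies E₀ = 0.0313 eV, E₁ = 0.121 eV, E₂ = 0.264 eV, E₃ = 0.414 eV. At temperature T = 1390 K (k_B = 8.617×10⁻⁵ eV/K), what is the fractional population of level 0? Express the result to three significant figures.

0.603

k_BT = 8.617×10⁻⁵ × 1390 K = 0.11978 eV.
Eᵢ/kT = 0.26131, 1.0102, 2.2040, 3.4563.
Z = Σ e^(−Eᵢ/kT) = e^(−0.26131) + e^(−1.0102) + e^(−2.2040) + e^(−3.4563) = 0.77004 + 0.36415 + 0.11036 + 0.031546 = 1.2761.
P₀ = e^(−E₀/kT) / Z = 0.77004/1.2761 = 0.603.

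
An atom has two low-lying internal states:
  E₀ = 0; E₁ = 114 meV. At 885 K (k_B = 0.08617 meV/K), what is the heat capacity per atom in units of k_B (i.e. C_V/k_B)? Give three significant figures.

k_BT = 0.08617 × 885 K = 76.260 meV.
Eᵢ/kT = 0, 1.4949.
Z = Σ e^(−Eᵢ/kT) = e^(−0) + e^(−1.4949) = 1.0000 + 0.22427 = 1.2243.
⟨E⟩ = 20.883 meV, ⟨E²⟩ = 2380.6 meV².
C_V/k_B = (⟨E²⟩ − ⟨E⟩²)/(kT)² = (2380.6 − 436.10)/5815.6 = 0.334.

0.334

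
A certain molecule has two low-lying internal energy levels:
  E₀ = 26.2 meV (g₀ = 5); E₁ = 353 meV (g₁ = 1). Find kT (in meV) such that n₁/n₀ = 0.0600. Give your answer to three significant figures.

n₁/n₀ = (g₁/g₀) exp[−(E₁−E₀)/kT] = 0.0600.
⇒ (E₁−E₀)/kT = ln((1/5)/0.0600) = ln(3.3333) = 1.2040.
kT = 326.8 meV / 1.2040 = 271 meV.

271 meV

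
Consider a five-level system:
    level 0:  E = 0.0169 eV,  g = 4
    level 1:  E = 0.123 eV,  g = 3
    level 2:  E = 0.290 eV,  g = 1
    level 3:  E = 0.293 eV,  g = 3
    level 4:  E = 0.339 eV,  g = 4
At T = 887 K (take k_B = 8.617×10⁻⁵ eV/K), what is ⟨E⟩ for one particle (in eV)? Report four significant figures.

0.04303 eV

k_BT = 8.617×10⁻⁵ × 887 K = 0.0764328 eV.
Eᵢ/kT = 0.221109, 1.60926, 3.79418, 3.83343, 4.43527.
Z = Σ gᵢe^(−Eᵢ/kT) = 4·e^(−0.221109) + 3·e^(−1.60926) + 1·e^(−3.79418) + 3·e^(−3.83343) + 4·e^(−4.43527) = 3.20652 + 0.600107 + 0.0225013 + 0.0649058 + 0.0474075 = 3.94144.
⟨E⟩ = Σ Eᵢ gᵢe^(−Eᵢ/kT) / Z = (0.0169·3.20652 + 0.123·0.600107 + 0.290·0.0225013 + 0.293·0.0649058 + 0.339·0.0474075) / 3.94144 = 0.04303 eV.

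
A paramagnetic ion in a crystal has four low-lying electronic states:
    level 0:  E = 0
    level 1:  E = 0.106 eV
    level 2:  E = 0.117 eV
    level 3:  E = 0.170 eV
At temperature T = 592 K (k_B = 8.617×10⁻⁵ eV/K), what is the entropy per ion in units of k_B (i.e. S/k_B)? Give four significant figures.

0.7164

k_BT = 8.617×10⁻⁵ × 592 K = 0.0510126 eV.
Eᵢ/kT = 0, 2.07792, 2.29355, 3.33251.
Z = Σ e^(−Eᵢ/kT) = e^(−0) + e^(−2.07792) + e^(−2.29355) + e^(−3.33251) = 1.00000 + 0.125190 + 0.100908 + 0.0357034 = 1.26180.
⟨E⟩ = Σ EᵢPᵢ = 0.0246837 eV.
S/k_B = ln Z + ⟨E⟩/kT = ln(1.26180) + 0.0246837/0.0510126 = 0.232539 + 0.483875 = 0.7164.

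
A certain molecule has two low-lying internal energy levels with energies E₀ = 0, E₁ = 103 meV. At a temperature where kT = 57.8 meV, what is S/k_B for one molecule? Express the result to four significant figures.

Eᵢ/kT = 0, 1.78201.
Z = Σ e^(−Eᵢ/kT) = e^(−0) + e^(−1.78201) = 1.00000 + 0.168300 = 1.16830.
⟨E⟩ = Σ EᵢPᵢ = 14.8377 meV.
S/k_B = ln Z + ⟨E⟩/kT = ln(1.16830) + 14.8377/57.8 = 0.155550 + 0.256708 = 0.4123.

0.4123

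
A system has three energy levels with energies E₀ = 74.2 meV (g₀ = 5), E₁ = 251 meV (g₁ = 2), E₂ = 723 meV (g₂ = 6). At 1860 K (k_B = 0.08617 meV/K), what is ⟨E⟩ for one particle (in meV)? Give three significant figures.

106 meV

k_BT = 0.08617 × 1860 K = 160.28 meV.
Eᵢ/kT = 0.46294, 1.5660, 4.5109.
Z = Σ gᵢe^(−Eᵢ/kT) = 5·e^(−0.46294) + 2·e^(−1.5660) + 6·e^(−4.5109) = 3.1472 + 0.41776 + 0.065931 = 3.6309.
⟨E⟩ = Σ Eᵢ gᵢe^(−Eᵢ/kT) / Z = (74.2·3.1472 + 251·0.41776 + 723·0.065931) / 3.6309 = 106 meV.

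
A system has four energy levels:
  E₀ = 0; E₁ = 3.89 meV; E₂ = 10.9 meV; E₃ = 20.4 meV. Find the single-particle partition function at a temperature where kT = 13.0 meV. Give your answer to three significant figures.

Z = 2.38

Eᵢ/kT = 0, 0.29923, 0.83846, 1.5692.
Z = Σ e^(−Eᵢ/kT) = e^(−0) + e^(−0.29923) + e^(−0.83846) + e^(−1.5692) = 1.0000 + 0.74139 + 0.43238 + 0.20821 = 2.3820.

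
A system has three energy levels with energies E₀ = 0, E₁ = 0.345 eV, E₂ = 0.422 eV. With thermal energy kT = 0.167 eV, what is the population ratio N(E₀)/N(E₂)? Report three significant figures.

12.5

n₀/n₂ = exp[−(E₀−E₂)/kT] = exp(−(-0.422 eV)/(0.167 eV)) = exp(2.5269) = 12.5.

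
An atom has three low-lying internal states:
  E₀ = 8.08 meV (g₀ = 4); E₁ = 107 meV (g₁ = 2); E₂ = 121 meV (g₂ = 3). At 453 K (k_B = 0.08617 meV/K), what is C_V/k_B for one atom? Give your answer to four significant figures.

k_BT = 0.08617 × 453 K = 39.0350 meV.
Eᵢ/kT = 0.206994, 2.74113, 3.09978.
Z = Σ gᵢe^(−Eᵢ/kT) = 4·e^(−0.206994) + 2·e^(−2.74113) + 3·e^(−3.09978) = 3.25210 + 0.128995 + 0.135177 = 3.51627.
⟨E⟩ = 16.0499 meV, ⟨E²⟩ = 1043.24 meV².
C_V/k_B = (⟨E²⟩ − ⟨E⟩²)/(kT)² = (1043.24 − 257.599)/1523.73 = 0.5156.

0.5156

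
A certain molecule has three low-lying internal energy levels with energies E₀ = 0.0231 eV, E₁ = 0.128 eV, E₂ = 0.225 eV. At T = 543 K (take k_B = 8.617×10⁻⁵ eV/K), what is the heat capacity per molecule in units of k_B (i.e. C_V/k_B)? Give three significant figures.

k_BT = 8.617×10⁻⁵ × 543 K = 0.046790 eV.
Eᵢ/kT = 0.49370, 2.7356, 4.8087.
Z = Σ e^(−Eᵢ/kT) = e^(−0.49370) + e^(−2.7356) + e^(−4.8087) = 0.61036 + 0.064855 + 0.0081585 = 0.68337.
⟨E⟩ = 0.035466 eV, ⟨E²⟩ = 0.0026359 eV².
C_V/k_B = (⟨E²⟩ − ⟨E⟩²)/(kT)² = (0.0026359 − 0.0012578)/0.0021893 = 0.629.

0.629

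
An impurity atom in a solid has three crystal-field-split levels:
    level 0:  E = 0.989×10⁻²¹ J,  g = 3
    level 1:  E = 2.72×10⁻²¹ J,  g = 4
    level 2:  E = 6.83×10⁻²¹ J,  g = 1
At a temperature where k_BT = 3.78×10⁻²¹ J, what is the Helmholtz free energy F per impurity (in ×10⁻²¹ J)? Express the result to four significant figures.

-5.619 ×10⁻²¹ J

Eᵢ/kT = 0.261640, 0.719577, 1.80688.
Z = Σ gᵢe^(−Eᵢ/kT) = 3·e^(−0.261640) + 4·e^(−0.719577) + 1·e^(−1.80688) = 2.30936 + 1.94783 + 0.164166 = 4.42136.
F = −kT ln Z = −3.78 × ln(4.42136) = −3.78 × 1.48645 = -5.619 ×10⁻²¹ J.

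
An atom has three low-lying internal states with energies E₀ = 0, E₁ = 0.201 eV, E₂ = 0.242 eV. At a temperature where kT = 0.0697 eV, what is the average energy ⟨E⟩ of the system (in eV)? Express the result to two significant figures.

Eᵢ/kT = 0, 2.884, 3.472.
Z = Σ e^(−Eᵢ/kT) = e^(−0) + e^(−2.884) + e^(−3.472) = 1.000 + 0.05591 + 0.03105 = 1.087.
⟨E⟩ = Σ Eᵢ e^(−Eᵢ/kT) / Z = (0·1.000 + 0.201·0.05591 + 0.242·0.03105) / 1.087 = 0.017 eV.

0.017 eV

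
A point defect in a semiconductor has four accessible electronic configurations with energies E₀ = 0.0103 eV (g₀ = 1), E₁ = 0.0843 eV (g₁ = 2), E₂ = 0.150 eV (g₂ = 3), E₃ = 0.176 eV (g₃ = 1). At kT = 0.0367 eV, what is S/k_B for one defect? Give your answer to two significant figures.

0.92

Eᵢ/kT = 0.2807, 2.297, 4.087, 4.796.
Z = Σ gᵢe^(−Eᵢ/kT) = 1·e^(−0.2807) + 2·e^(−2.297) + 3·e^(−4.087) + 1·e^(−4.796) = 0.7553 + 0.2011 + 0.05037 + 0.008263 = 1.015.
⟨E⟩ = Σ EᵢPᵢ = 0.03324 eV.
S/k_B = ln Z + ⟨E⟩/kT = ln(1.015) + 0.03324/0.0367 = 0.01489 + 0.9057 = 0.92.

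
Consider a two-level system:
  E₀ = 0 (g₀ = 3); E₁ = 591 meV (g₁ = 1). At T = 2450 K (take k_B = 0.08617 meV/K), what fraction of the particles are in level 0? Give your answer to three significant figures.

0.980

k_BT = 0.08617 × 2450 K = 211.12 meV.
Eᵢ/kT = 0, 2.7994.
Z = Σ gᵢe^(−Eᵢ/kT) = 3·e^(−0) + 1·e^(−2.7994) = 3.0000 + 0.060847 = 3.0608.
P₀ = g₀ e^(−E₀/kT) / Z = 3.0000/3.0608 = 0.980.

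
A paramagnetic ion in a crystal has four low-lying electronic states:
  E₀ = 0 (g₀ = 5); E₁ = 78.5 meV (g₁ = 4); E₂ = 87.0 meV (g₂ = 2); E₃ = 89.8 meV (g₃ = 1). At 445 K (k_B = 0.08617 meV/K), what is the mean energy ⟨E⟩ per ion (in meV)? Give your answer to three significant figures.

11.5 meV

k_BT = 0.08617 × 445 K = 38.346 meV.
Eᵢ/kT = 0, 2.0471, 2.2688, 2.3418.
Z = Σ gᵢe^(−Eᵢ/kT) = 5·e^(−0) + 4·e^(−2.0471) + 2·e^(−2.2688) + 1·e^(−2.3418) = 5.0000 + 0.51644 + 0.20687 + 0.096154 = 5.8195.
⟨E⟩ = Σ Eᵢ gᵢe^(−Eᵢ/kT) / Z = (0·5.0000 + 78.5·0.51644 + 87.0·0.20687 + 89.8·0.096154) / 5.8195 = 11.5 meV.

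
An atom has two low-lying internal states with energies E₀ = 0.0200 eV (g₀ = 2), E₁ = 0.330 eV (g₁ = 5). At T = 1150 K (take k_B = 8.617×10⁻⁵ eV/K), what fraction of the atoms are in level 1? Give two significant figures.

0.099

k_BT = 8.617×10⁻⁵ × 1150 K = 0.09910 eV.
Eᵢ/kT = 0.2018, 3.330.
Z = Σ gᵢe^(−Eᵢ/kT) = 2·e^(−0.2018) + 5·e^(−3.330) = 1.635 + 0.1790 = 1.814.
P₁ = g₁ e^(−E₁/kT) / Z = 0.1790/1.814 = 0.099.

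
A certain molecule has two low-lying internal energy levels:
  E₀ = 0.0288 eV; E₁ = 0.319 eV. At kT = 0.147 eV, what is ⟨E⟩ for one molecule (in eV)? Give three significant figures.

0.0642 eV

Eᵢ/kT = 0.19592, 2.1701.
Z = Σ e^(−Eᵢ/kT) = e^(−0.19592) + e^(−2.1701) = 0.82208 + 0.11417 = 0.93625.
⟨E⟩ = Σ Eᵢ e^(−Eᵢ/kT) / Z = (0.0288·0.82208 + 0.319·0.11417) / 0.93625 = 0.0642 eV.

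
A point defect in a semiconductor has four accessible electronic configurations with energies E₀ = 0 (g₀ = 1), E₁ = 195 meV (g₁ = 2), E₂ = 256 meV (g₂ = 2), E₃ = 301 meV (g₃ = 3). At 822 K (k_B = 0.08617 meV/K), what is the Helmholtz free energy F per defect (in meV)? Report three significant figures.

-14.3 meV

k_BT = 0.08617 × 822 K = 70.832 meV.
Eᵢ/kT = 0, 2.7530, 3.6142, 4.2495.
Z = Σ gᵢe^(−Eᵢ/kT) = 1·e^(−0) + 2·e^(−2.7530) + 2·e^(−3.6142) + 3·e^(−4.2495) = 1.0000 + 0.12747 + 0.053877 + 0.042814 = 1.2242.
F = −kT ln Z = −70.832 × ln(1.2242) = −70.832 × 0.20229 = -14.3 meV.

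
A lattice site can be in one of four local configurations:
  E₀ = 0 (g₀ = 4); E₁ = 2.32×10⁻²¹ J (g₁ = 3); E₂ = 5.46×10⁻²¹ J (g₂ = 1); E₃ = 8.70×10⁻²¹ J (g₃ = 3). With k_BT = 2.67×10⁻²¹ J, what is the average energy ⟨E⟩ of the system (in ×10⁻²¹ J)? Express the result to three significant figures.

0.841 ×10⁻²¹ J

Eᵢ/kT = 0, 0.86891, 2.0449, 3.2584.
Z = Σ gᵢe^(−Eᵢ/kT) = 4·e^(−0) + 3·e^(−0.86891) + 1·e^(−2.0449) + 3·e^(−3.2584) = 4.0000 + 1.2582 + 0.12939 + 0.11535 = 5.5029.
⟨E⟩ = Σ Eᵢ gᵢe^(−Eᵢ/kT) / Z = (0·4.0000 + 2.32·1.2582 + 5.46·0.12939 + 8.70·0.11535) / 5.5029 = 0.841 ×10⁻²¹ J.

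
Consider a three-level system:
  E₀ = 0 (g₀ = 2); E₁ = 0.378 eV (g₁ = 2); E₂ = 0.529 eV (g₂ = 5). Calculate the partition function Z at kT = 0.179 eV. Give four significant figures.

Z = 2.502

Eᵢ/kT = 0, 2.11173, 2.95531.
Z = Σ gᵢe^(−Eᵢ/kT) = 2·e^(−0) + 2·e^(−2.11173) + 5·e^(−2.95531) = 2.00000 + 0.242057 + 0.260313 = 2.50237.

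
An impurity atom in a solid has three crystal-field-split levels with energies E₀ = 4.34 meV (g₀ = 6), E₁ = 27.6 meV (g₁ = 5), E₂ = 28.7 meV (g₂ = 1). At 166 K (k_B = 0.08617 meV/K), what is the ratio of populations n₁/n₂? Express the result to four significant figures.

k_BT = 0.08617 × 166 K = 14.3042 meV.
n₁/n₂ = (g₁/g₂) exp[−(E₁−E₂)/kT] = (5/1) × exp(−(-1.1 meV)/(14.3042 meV)) = (5/1) × exp(0.0769005) = 5.400.

5.400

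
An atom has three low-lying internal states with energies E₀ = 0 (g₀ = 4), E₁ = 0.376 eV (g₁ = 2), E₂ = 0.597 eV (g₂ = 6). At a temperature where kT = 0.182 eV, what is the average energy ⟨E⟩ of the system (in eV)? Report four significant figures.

0.05136 eV

Eᵢ/kT = 0, 2.06593, 3.28022.
Z = Σ gᵢe^(−Eᵢ/kT) = 4·e^(−0) + 2·e^(−2.06593) + 6·e^(−3.28022) = 4.00000 + 0.253401 + 0.225720 = 4.47912.
⟨E⟩ = Σ Eᵢ gᵢe^(−Eᵢ/kT) / Z = (0·4.00000 + 0.376·0.253401 + 0.597·0.225720) / 4.47912 = 0.05136 eV.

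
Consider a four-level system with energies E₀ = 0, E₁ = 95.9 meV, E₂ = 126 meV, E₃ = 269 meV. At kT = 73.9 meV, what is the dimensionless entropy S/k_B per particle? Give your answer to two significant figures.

Eᵢ/kT = 0, 1.298, 1.705, 3.640.
Z = Σ e^(−Eᵢ/kT) = e^(−0) + e^(−1.298) + e^(−1.705) + e^(−3.640) = 1.000 + 0.2731 + 0.1818 + 0.02625 = 1.481.
⟨E⟩ = Σ EᵢPᵢ = 37.92 meV.
S/k_B = ln Z + ⟨E⟩/kT = ln(1.481) + 37.92/73.9 = 0.3927 + 0.5131 = 0.91.

0.91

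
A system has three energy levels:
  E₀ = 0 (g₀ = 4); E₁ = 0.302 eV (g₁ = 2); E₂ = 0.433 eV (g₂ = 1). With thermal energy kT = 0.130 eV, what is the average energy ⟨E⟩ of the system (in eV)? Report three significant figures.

Eᵢ/kT = 0, 2.3231, 3.3308.
Z = Σ gᵢe^(−Eᵢ/kT) = 4·e^(−0) + 2·e^(−2.3231) + 1·e^(−3.3308) = 4.0000 + 0.19594 + 0.035764 = 4.2317.
⟨E⟩ = Σ Eᵢ gᵢe^(−Eᵢ/kT) / Z = (0·4.0000 + 0.302·0.19594 + 0.433·0.035764) / 4.2317 = 0.0176 eV.

0.0176 eV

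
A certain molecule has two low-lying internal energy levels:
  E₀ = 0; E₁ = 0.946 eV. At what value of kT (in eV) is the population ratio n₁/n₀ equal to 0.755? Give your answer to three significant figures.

n₁/n₀ = exp[−(E₁−E₀)/kT] = 0.755.
⇒ (E₁−E₀)/kT = ln(1/0.755) = ln(1.3245) = 0.28104.
kT = 0.946 eV / 0.28104 = 3.37 eV.

3.37 eV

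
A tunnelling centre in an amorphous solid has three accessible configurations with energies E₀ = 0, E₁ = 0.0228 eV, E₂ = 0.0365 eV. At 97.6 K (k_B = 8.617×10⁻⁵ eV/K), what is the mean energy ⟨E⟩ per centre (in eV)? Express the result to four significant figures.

0.001845 eV

k_BT = 8.617×10⁻⁵ × 97.6 K = 0.00841019 eV.
Eᵢ/kT = 0, 2.71100, 4.33997.
Z = Σ e^(−Eᵢ/kT) = e^(−0) + e^(−2.71100) + e^(−4.33997) = 1.00000 + 0.0664703 + 0.0130369 = 1.07951.
⟨E⟩ = Σ Eᵢ e^(−Eᵢ/kT) / Z = (0·1.00000 + 0.0228·0.0664703 + 0.0365·0.0130369) / 1.07951 = 0.001845 eV.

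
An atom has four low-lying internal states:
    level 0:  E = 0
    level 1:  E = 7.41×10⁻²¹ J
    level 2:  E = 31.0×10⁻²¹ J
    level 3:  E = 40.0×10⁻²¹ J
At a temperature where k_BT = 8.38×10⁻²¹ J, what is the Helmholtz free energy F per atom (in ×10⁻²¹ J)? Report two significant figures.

-3.1 ×10⁻²¹ J

Eᵢ/kT = 0, 0.8842, 3.699, 4.773.
Z = Σ e^(−Eᵢ/kT) = e^(−0) + e^(−0.8842) + e^(−3.699) + e^(−4.773) = 1.000 + 0.4130 + 0.02475 + 0.008455 = 1.446.
F = −kT ln Z = −8.38 × ln(1.446) = −8.38 × 0.3688 = -3.1 ×10⁻²¹ J.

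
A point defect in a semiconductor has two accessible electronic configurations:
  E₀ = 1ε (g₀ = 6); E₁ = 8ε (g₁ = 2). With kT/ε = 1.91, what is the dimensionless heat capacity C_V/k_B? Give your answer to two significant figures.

0.11

Eᵢ/kT = 0.5236, 4.188.
Z = Σ gᵢe^(−Eᵢ/kT) = 6·e^(−0.5236) + 2·e^(−4.188) = 3.554 + 0.03035 = 3.584.
⟨E⟩ = 1.059 ε, ⟨E²⟩ = 1.534 ε².
C_V/k_B = (⟨E²⟩ − ⟨E⟩²)/(kT)² = (1.534 − 1.121)/3.648 = 0.11.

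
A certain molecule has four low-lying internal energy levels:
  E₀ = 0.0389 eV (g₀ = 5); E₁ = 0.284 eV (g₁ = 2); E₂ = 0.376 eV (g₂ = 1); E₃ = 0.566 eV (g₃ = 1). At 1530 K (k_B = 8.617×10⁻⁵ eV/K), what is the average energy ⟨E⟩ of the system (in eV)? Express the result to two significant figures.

0.060 eV

k_BT = 8.617×10⁻⁵ × 1530 K = 0.1318 eV.
Eᵢ/kT = 0.2951, 2.155, 2.853, 4.294.
Z = Σ gᵢe^(−Eᵢ/kT) = 5·e^(−0.2951) + 2·e^(−2.155) + 1·e^(−2.853) + 1·e^(−4.294) = 3.722 + 0.2318 + 0.05767 + 0.01365 = 4.025.
⟨E⟩ = Σ Eᵢ gᵢe^(−Eᵢ/kT) / Z = (0.0389·3.722 + 0.284·0.2318 + 0.376·0.05767 + 0.566·0.01365) / 4.025 = 0.060 eV.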